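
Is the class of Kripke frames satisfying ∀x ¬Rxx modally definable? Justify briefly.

No

Any modally definable frame class is closed under surjective bounded morphisms.
The 3-cycle (worlds s,t,u with s→t→u→s) is irreflexive, and the map sending every world to a single reflexive point • is a surjective bounded morphism (forth: every edge maps to (•,•); back: every world has a successor). So any modal formula valid on the 3-cycle is also valid on the reflexive point, which is not irreflexive.
So the class is not modally definable.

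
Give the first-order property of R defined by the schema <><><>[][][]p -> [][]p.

forall x forall y forall z ((x R^3 y & x R^2 z) -> exists w (y R^3 w & z = w))

This is a Sahlqvist (Geach-type) schema ◇^3□^3p → □^2◇^0p.
Minimal-valuation argument: fix x; take any y with xR^3y and any z with xR^2z. Set V(p) to the set of worlds R-reachable from y in exactly 3 steps. Then □^3p holds at y, so the antecedent holds at x; validity forces ◇^0p at z, giving a w with zR^0w and yR^3w.
First-order correspondent: forall x forall y forall z ((x R^3 y & x R^2 z) -> exists w (y R^3 w & z = w)).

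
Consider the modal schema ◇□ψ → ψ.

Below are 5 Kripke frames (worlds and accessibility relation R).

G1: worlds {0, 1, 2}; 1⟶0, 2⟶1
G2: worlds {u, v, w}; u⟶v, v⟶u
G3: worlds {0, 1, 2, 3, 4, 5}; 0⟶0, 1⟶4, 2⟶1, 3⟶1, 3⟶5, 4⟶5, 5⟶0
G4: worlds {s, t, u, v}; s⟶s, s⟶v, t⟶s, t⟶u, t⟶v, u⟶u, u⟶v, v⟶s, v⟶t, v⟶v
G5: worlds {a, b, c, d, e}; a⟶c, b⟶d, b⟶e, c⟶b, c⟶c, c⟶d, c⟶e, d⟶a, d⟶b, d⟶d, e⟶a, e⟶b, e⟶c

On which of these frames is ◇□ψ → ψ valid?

The schema corresponds to symmetry: ∀x ∀y (Rxy → Ryx).
G1: fails — R10 but not R01.
G2: condition met.
G3: fails — R31 but not R13.
G4: fails — Ruv but not Rvu.
G5: fails — Rcd but not Rdc.

G2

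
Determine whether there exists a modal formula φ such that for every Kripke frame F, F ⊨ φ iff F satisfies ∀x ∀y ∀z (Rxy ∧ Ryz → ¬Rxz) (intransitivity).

Any modally definable frame class is closed under surjective bounded morphisms.
The 5-cycle (worlds 0,1,2,3,4 with 0→1→2→3→4→0) is intransitive. Mapping every world to a single reflexive point • is a surjective bounded morphism; the reflexive point is not intransitive (R••∧R•• but R••).
So the class is not modally definable.

Not definable by any modal formula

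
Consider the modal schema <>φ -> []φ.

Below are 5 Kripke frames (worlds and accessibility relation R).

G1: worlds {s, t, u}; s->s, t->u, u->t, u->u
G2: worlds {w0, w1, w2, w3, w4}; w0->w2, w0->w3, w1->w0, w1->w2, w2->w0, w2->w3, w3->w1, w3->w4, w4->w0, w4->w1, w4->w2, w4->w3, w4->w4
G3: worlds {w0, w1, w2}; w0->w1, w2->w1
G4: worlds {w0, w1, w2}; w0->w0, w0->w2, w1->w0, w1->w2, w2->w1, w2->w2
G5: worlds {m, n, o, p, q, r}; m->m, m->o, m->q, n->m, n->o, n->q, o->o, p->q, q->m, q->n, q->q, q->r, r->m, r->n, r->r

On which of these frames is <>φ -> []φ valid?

G3

This is the axiom for partial functionality; its first-order frame correspondent is forall x forall y forall z (Rxy & Rxz -> y = z).
G1: fails — u sees both t and u.
G2: fails — w0 sees both w2 and w3.
G3: holds.
G4: fails — w0 sees both w0 and w2.
G5: fails — m sees both m and o.
Valid on: G3.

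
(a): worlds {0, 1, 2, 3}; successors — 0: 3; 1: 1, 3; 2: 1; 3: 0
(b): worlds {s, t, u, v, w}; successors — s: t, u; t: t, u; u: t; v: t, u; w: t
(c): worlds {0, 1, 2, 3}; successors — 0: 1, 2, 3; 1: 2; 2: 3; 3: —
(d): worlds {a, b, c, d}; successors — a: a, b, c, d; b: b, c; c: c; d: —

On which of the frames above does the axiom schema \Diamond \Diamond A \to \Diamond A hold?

(d)

This is the axiom for transitivity; its first-order frame correspondent is \forall x \forall y \forall z (Rxy \wedge Ryz \to Rxz).
(a): fails — R21 and R13 but not R23.
(b): fails — Rwt and Rtu but not Rwu.
(c): fails — R12 and R23 but not R13.
(d): ✓.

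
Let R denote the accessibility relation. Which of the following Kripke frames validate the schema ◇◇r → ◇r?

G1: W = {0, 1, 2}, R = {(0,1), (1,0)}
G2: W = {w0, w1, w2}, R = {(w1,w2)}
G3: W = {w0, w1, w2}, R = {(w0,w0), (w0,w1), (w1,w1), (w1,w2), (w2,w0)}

G2

This is the axiom for transitivity; its first-order frame correspondent is ∀x ∀y ∀z (Rxy ∧ Ryz → Rxz).
G1: fails — R01 and R10 but not R00.
G2: satisfies the condition.
G3: fails — Rw1w2 and Rw2w0 but not Rw1w0.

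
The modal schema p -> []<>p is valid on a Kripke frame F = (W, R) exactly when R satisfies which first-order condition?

symmetry: forall x forall y (Rxy -> Ryx)

This schema is the B axiom.
It corresponds to symmetry: forall x forall y (Rxy -> Ryx).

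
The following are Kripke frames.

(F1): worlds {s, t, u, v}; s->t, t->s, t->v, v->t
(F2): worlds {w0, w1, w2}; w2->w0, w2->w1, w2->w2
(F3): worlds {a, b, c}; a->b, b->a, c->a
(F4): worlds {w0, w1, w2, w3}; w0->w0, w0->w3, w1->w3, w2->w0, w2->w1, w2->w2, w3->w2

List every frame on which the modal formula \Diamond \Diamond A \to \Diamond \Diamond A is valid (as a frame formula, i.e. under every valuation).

The schema corresponds to a generalized confluence (Geach) condition: \forall x \forall y (x R^2 y \to \exists w (y = w \wedge x R^2 w)).
(F1): satisfies the condition.
(F2): satisfies the condition.
(F3): satisfies the condition.
(F4): satisfies the condition.
Valid on: (F1), (F2), (F3), (F4).

(F1), (F2), (F3), (F4)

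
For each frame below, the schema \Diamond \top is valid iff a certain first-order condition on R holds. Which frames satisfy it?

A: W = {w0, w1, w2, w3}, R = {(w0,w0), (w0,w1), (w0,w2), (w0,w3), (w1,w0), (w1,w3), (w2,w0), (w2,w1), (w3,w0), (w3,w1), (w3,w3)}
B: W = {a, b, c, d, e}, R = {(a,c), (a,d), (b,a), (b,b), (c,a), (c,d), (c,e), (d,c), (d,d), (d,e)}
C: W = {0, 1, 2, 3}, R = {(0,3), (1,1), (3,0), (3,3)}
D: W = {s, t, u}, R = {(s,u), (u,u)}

The schema corresponds to seriality: \forall x \exists y Rxy.
A: holds.
B: fails — world e has no successor.
C: fails — world 2 has no successor.
D: fails — world t has no successor.
Valid on: A.

A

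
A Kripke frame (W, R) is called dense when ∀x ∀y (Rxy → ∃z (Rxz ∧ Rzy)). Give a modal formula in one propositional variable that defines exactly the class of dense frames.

A defining formula is □□r → □r (the C4 axiom).
Suppose □□r→□r is valid. Take Rxy and set V(r)={w : xR²w}. Then □□r at x, so □r at x, so r at y, i.e. ∃z(Rxz∧Rzy).

□□r → □r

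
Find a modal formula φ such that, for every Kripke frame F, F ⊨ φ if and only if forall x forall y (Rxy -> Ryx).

The condition is symmetry. The B schema s → □◇s defines it.
Suppose s→□◇s is valid. Take Rxy and set V(s)={x}. Then s at x, so □◇s at x, so ◇s at y, so some z with Ryz has s; z=x, i.e. Ryx.

s → □◇s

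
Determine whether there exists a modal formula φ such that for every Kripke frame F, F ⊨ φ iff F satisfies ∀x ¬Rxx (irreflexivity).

If a class were modally definable it would be closed under surjective bounded morphisms (Goldblatt–Thomason).
The 4-cycle (worlds w0,w1,w2,w3 with w0→w1→w2→w3→w0) is irreflexive, and the map sending every world to a single reflexive point • is a surjective bounded morphism (forth: every edge maps to (•,•); back: every world has a successor). So any modal formula valid on the 4-cycle is also valid on the reflexive point, which is not irreflexive.
So the class is not modally definable.

No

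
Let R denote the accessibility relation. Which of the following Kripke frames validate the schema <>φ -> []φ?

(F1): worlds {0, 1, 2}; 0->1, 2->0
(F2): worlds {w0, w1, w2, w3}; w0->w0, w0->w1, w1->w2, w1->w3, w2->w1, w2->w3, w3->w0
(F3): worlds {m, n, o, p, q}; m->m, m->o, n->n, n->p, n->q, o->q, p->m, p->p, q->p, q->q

(F1)

This is the axiom for partial functionality; its first-order frame correspondent is forall x forall y forall z (Rxy & Rxz -> y = z).
(F1): ✓.
(F2): fails — w0 sees both w0 and w1.
(F3): fails — m sees both m and o.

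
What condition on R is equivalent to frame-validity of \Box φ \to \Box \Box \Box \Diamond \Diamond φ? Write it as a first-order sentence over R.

\forall x \forall z (x R^3 z \to \exists w (xRw \wedge z R^2 w))

This is a Sahlqvist (Geach-type) schema ◇^0□^1φ → □^3◇^2φ.
Minimal-valuation argument: fix x; take any y with xR^0y and any z with xR^3z. Set V(φ) to the set of worlds R-reachable from y in exactly 1 step. Then □^1φ holds at y, so the antecedent holds at x; validity forces ◇^2φ at z, giving a w with zR^2w and yR^1w.
First-order correspondent: \forall x \forall z (x R^3 z \to \exists w (xRw \wedge z R^2 w)).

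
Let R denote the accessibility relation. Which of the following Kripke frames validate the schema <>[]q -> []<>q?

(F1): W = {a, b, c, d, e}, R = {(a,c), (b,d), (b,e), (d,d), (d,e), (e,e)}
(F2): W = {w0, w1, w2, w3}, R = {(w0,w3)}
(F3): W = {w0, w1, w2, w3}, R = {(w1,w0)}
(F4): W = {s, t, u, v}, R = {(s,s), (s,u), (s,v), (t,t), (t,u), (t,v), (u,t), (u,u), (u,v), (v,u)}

The schema corresponds to convergence: forall x forall y forall z (Rxy & Rxz -> exists w (Ryw & Rzw)).
(F1): fails — Rac and Rac but c and c have no common successor.
(F2): fails — Rw0w3 and Rw0w3 but w3 and w3 have no common successor.
(F3): fails — Rw1w0 and Rw1w0 but w0 and w0 have no common successor.
(F4): ✓.
Valid on: (F4).

(F4)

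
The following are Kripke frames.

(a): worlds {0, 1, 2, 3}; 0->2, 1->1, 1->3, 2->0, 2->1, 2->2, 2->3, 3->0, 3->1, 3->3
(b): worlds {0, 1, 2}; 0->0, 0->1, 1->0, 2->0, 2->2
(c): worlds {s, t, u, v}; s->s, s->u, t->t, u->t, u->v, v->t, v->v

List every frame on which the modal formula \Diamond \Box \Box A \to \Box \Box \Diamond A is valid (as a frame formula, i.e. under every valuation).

The schema corresponds to a generalized confluence (Geach) condition: \forall x \forall y \forall z ((xRy \wedge x R^2 z) \to \exists w (y R^2 w \wedge zRw)).
(a): fails — 1R1, 1R²0 but no w with 1R²w and 0Rw.
(b): ✓.
(c): fails — sRu, sR²s but no w with uR²w and sRw.
Valid on: (b).

(b)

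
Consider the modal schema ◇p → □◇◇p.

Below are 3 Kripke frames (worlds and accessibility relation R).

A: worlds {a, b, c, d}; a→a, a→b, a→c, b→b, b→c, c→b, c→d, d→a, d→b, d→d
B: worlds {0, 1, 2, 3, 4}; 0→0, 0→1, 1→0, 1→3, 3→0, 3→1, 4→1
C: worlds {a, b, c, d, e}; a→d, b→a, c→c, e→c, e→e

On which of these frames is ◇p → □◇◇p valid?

Frame correspondent (Sahlqvist): ∀x ∀y ∀z ((xRy ∧ xRz) → ∃w (y = w ∧ zR²w)) — i.e. a generalized confluence (Geach) condition.
A: fails — aRa, aRb but no w with a=w and bR²w.
B: holds.
C: fails — aRd, aRd but no w with d=w and dR²w.
Valid on: B.

B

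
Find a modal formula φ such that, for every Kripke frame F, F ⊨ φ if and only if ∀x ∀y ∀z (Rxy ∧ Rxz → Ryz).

◇q → □◇q

A defining formula is ◇q → □◇q (the 5 axiom).
Suppose ◇q→□◇q is valid. Take Rxy, Rxz and set V(q)={y}. Then ◇q at x, so □◇q at x, so ◇q at z, so some w with Rzw has q; w=y, i.e. Rzy. By symmetry of the argument, Ryz.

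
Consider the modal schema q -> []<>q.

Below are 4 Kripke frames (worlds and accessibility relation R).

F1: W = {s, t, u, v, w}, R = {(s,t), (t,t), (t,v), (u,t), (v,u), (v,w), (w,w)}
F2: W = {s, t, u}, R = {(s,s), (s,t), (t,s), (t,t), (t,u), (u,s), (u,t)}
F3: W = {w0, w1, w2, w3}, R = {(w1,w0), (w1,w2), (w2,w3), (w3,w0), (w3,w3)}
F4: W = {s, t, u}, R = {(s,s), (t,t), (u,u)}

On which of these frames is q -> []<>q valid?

F4

Frame correspondent (Sahlqvist): forall x forall y (Rxy -> Ryx) — i.e. symmetry.
F1: fails — Rtv but not Rvt.
F2: fails — Rus but not Rsu.
F3: fails — Rw1w2 but not Rw2w1.
F4: condition met.
Valid on: F4.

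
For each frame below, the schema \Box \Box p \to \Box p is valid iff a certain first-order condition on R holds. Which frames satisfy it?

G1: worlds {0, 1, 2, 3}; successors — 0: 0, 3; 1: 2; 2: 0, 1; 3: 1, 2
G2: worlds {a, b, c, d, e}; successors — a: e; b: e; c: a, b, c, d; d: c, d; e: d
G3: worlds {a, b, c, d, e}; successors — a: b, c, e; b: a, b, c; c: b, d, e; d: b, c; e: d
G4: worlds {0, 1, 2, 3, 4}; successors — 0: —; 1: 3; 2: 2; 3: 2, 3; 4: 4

The schema corresponds to density: \forall x \forall y (Rxy \to \exists z (Rxz \wedge Rzy)).
G1: fails — R12 but no z with R1z and Rz2.
G2: fails — Rae but no z with Raz and Rze.
G3: fails — Rce but no z with Rcz and Rze.
G4: condition met.

G4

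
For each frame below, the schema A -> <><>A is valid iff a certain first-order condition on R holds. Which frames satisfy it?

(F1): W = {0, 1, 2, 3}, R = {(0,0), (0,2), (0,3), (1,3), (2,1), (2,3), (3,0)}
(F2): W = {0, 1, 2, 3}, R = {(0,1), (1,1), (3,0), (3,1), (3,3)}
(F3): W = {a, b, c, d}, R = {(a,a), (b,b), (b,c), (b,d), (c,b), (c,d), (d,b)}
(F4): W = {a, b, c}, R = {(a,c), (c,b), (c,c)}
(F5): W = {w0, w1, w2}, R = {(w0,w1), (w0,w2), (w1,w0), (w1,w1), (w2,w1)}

(F3)

This is the axiom for a generalized confluence (Geach) condition; its first-order frame correspondent is forall x exists w (x = w & x R^2 w).
(F1): fails — at 1 but no w with 1=w and 1R²w.
(F2): fails — at 0 but no w with 0=w and 0R²w.
(F3): condition met.
(F4): fails — at a but no w with a=w and aR²w.
(F5): fails — at w2 but no w with w2=w and w2R²w.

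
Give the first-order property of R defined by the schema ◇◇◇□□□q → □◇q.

This is a Sahlqvist (Geach-type) schema ◇^3□^3q → □^1◇^1q.
First-order correspondent: ∀x ∀y ∀z ((xR³y ∧ xRz) → ∃w (yR³w ∧ zRw)).

∀x ∀y ∀z ((xR³y ∧ xRz) → ∃w (yR³w ∧ zRw))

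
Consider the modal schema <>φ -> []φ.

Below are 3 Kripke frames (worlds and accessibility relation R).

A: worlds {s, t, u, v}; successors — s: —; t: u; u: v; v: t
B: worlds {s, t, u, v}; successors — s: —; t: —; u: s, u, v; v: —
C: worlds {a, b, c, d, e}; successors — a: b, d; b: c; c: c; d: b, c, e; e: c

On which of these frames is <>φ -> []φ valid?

The schema corresponds to partial functionality: forall x forall y forall z (Rxy & Rxz -> y = z).
A: condition met.
B: fails — u sees both s and u.
C: fails — a sees both b and d.

A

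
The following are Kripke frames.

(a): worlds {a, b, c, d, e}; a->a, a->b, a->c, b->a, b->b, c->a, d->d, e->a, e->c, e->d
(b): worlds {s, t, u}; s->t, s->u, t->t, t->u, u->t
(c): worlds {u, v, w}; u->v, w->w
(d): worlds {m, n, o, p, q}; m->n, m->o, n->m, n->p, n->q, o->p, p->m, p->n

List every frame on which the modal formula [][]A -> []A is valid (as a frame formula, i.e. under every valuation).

(a), (b)

Frame correspondent (Sahlqvist): forall x forall y (Rxy -> exists z (Rxz & Rzy)) — i.e. density.
(a): holds.
(b): holds.
(c): fails — Ruv but no z with Ruz and Rzv.
(d): fails — Rop but no z with Roz and Rzp.
Valid on: (a), (b).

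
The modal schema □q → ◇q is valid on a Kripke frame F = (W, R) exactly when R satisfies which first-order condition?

seriality: ∀x ∃y Rxy

Suppose □q→◇q is valid. At any x set V(q)=W. Then □q at x, so ◇q at x, so x has a successor.
Conversely, any frame satisfying ∀x ∃y Rxy validates the schema.
Frame condition: ∀x ∃y Rxy.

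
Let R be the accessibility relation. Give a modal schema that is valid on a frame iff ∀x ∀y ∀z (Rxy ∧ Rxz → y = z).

◇ψ → □ψ

The condition is partial functionality. The CD schema ◇ψ → □ψ defines it.
Suppose ◇ψ→□ψ is valid. Take Rxy, Rxz and set V(ψ)={y}. Then ◇ψ at x, so □ψ at x, so ψ at z, i.e. z=y.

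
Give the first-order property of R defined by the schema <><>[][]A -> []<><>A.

forall x forall y forall z ((x R^2 y & xRz) -> exists w (y R^2 w & z R^2 w))

This is a Sahlqvist (Geach-type) schema ◇^2□^2A → □^1◇^2A.
Minimal-valuation argument: fix x; take any y with xR^2y and any z with xR^1z. Set V(A) to the set of worlds R-reachable from y in exactly 2 steps. Then □^2A holds at y, so the antecedent holds at x; validity forces ◇^2A at z, giving a w with zR^2w and yR^2w.
First-order correspondent: forall x forall y forall z ((x R^2 y & xRz) -> exists w (y R^2 w & z R^2 w)).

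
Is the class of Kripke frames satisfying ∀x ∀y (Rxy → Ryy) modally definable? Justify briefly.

This is a Sahlqvist condition; the T□ axiom □(□r → r) defines it.

Definable; □(□r → r) defines it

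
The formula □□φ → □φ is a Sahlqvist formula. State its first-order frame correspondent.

density

Suppose □□φ→□φ is valid. Take Rxy and set V(φ)={w : xR²w}. Then □□φ at x, so □φ at x, so φ at y, i.e. ∃z(Rxz∧Rzy).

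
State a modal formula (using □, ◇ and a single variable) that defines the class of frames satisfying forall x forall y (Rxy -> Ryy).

□(□q → q)

This is shift-reflexivity; the standard corresponding axiom is T□: □(□q → q).
Suppose □(□q→q) is valid. Take Rxy and set V(q)={w : Ryw}. Then at y, □q holds; since □(□q→q) at x, □q→q at y, so q at y, i.e. Ryy.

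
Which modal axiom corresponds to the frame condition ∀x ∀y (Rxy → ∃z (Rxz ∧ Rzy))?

The condition is density. The C4 schema □□r → □r defines it.
Suppose □□r→□r is valid. Take Rxy and set V(r)={w : xR²w}. Then □□r at x, so □r at x, so r at y, i.e. ∃z(Rxz∧Rzy).

□□r → □r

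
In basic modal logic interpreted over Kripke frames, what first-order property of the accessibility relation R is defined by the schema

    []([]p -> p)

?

Suppose □(□p→p) is valid. Take Rxy and set V(p)={w : Ryw}. Then at y, □p holds; since □(□p→p) at x, □p→p at y, so p at y, i.e. Ryy.
The converse is a direct semantic check.
So the correspondent is shift-reflexivity.

Shift-reflexivity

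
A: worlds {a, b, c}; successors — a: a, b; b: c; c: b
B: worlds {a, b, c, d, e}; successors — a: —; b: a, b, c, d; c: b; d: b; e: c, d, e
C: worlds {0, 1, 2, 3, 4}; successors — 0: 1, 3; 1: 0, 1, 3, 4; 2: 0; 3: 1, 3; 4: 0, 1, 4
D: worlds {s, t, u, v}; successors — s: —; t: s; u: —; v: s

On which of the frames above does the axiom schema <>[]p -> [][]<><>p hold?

Frame correspondent (Sahlqvist): forall x forall y forall z ((xRy & x R^2 z) -> exists w (yRw & z R^2 w)) — i.e. a generalized confluence (Geach) condition.
A: fails — aRa, aR²c but no w with aRw and cR²w.
B: fails — bRa, bR²a but no w with aRw and aR²w.
C: condition met.
D: condition met.

C, D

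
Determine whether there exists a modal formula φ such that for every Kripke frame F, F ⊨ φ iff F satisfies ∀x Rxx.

This is a Sahlqvist condition; the T axiom □r → r defines it.

Yes — defined by □r → r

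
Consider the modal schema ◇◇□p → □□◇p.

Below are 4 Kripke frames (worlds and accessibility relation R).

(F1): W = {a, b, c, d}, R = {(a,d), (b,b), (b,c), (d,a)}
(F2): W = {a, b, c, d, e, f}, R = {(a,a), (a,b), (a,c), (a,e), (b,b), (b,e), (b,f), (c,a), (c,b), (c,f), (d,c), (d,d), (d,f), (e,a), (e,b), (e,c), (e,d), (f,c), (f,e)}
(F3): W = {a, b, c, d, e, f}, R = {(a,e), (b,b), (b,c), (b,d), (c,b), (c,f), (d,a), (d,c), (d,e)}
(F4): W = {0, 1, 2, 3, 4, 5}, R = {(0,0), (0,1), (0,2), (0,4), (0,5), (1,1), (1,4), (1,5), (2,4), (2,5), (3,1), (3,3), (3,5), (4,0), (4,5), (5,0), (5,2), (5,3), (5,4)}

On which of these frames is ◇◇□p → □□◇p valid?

This is the axiom for a generalized confluence (Geach) condition; its first-order frame correspondent is ∀x ∀y ∀z ((xR²y ∧ xR²z) → ∃w (yRw ∧ zRw)).
(F1): fails — bR²b, bR²c but no w with bRw and cRw.
(F2): fails — aR²c, aR²f but no w with cRw and fRw.
(F3): fails — bR²a, bR²b but no w with aRw and bRw.
(F4): ✓.

(F4)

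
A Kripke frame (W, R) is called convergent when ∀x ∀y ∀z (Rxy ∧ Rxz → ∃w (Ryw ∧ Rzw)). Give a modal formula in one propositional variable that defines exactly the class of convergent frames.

This is convergence; the standard corresponding axiom is .2: ◇□r → □◇r.
Suppose ◇□r→□◇r is valid. Take Rxy, Rxz and set V(r)={w : Ryw}. Then □r at y so ◇□r at x, so □◇r at x, so ◇r at z, giving w with Rzw and Ryw.

◇□r → □◇r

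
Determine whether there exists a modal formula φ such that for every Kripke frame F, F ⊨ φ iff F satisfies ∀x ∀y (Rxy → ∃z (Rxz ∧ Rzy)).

Yes, by □□q → □q

The condition is density. A defining modal formula is □□q → □q.
Suppose □□q→□q is valid. Take Rxy and set V(q)={w : xR²w}. Then □□q at x, so □q at x, so q at y, i.e. ∃z(Rxz∧Rzy).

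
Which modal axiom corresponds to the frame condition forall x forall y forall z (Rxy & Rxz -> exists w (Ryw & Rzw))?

◇□ψ → □◇ψ

This is convergence; the standard corresponding axiom is .2: ◇□ψ → □◇ψ.
Suppose ◇□ψ→□◇ψ is valid. Take Rxy, Rxz and set V(ψ)={w : Ryw}. Then □ψ at y so ◇□ψ at x, so □◇ψ at x, so ◇ψ at z, giving w with Rzw and Ryw.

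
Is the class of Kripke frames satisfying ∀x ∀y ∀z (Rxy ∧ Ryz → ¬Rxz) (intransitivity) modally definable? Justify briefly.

If a class were modally definable it would be closed under surjective bounded morphisms (Goldblatt–Thomason).
The 3-cycle (worlds w0,w1,w2 with w0→w1→w2→w0) is intransitive. Mapping every world to a single reflexive point • is a surjective bounded morphism; the reflexive point is not intransitive (R••∧R•• but R••).
Hence intransitivity is not modally definable.

Not modally definable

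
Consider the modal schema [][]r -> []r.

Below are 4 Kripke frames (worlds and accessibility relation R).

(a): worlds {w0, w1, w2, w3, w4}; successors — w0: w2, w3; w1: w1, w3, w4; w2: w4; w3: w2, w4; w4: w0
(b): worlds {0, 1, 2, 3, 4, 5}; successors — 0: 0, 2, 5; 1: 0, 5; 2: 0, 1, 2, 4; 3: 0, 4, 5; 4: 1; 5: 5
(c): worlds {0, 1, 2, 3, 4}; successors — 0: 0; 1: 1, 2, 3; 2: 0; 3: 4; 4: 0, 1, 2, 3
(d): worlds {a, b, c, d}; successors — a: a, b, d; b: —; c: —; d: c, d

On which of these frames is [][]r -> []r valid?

(d)

Frame correspondent (Sahlqvist): forall x forall y (Rxy -> exists z (Rxz & Rzy)) — i.e. density.
(a): fails — Rw2w4 but no z with Rw2z and Rzw4.
(b): fails — R34 but no z with R3z and Rz4.
(c): fails — R34 but no z with R3z and Rz4.
(d): ✓.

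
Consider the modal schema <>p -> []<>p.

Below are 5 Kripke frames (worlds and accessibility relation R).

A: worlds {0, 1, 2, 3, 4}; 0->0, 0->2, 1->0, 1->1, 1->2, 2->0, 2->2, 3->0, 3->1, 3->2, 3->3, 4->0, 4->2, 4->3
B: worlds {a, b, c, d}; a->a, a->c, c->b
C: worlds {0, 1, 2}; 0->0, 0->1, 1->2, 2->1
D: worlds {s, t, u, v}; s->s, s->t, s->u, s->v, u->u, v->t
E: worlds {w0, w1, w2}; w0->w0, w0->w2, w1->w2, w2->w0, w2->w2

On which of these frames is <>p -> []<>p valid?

Frame correspondent (Sahlqvist): forall x forall y forall z (Rxy & Rxz -> Ryz) — i.e. the Euclidean property.
A: fails — R10 and R11 but not R01.
B: fails — Rac and Raa but not Rca.
C: fails — R01 and R00 but not R10.
D: fails — Rsv and Rsv but not Rvv.
E: ✓.
Valid on: E.

E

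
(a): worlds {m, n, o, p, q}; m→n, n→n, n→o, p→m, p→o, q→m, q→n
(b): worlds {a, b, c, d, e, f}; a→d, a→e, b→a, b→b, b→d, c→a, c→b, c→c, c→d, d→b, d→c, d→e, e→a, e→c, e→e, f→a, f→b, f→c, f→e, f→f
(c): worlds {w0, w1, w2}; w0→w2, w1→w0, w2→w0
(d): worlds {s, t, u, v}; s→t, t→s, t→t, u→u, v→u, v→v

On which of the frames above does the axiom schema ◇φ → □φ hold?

(c)

Frame correspondent (Sahlqvist): ∀x ∀y ∀z (Rxy ∧ Rxz → y = z) — i.e. partial functionality.
(a): fails — n sees both n and o.
(b): fails — a sees both d and e.
(c): satisfies the condition.
(d): fails — t sees both s and t.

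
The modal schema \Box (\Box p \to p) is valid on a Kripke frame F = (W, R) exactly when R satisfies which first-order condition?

shift-reflexivity: \forall x \forall y (Rxy \to Ryy)

This schema is the T□ axiom.
It corresponds to shift-reflexivity: \forall x \forall y (Rxy \to Ryy).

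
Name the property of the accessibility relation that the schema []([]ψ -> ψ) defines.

shift-reflexivity

This is the T□ axiom.
It corresponds to shift-reflexivity: forall x forall y (Rxy -> Ryy).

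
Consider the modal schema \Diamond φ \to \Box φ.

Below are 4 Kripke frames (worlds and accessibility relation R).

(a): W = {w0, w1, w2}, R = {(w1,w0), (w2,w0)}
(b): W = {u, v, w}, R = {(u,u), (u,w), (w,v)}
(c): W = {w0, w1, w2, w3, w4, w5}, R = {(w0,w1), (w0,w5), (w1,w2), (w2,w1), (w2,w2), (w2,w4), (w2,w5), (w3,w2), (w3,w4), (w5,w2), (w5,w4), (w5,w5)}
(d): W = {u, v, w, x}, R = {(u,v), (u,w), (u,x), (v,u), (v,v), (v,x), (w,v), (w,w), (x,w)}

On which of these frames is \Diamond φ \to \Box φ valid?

This is the axiom for partial functionality; its first-order frame correspondent is \forall x \forall y \forall z (Rxy \wedge Rxz \to y = z).
(a): satisfies the condition.
(b): fails — u sees both u and w.
(c): fails — w0 sees both w1 and w5.
(d): fails — u sees both v and w.
Valid on: (a).

(a)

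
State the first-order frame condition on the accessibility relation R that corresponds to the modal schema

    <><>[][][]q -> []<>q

forall x forall y forall z ((x R^2 y & xRz) -> exists w (y R^3 w & zRw))

This is a Sahlqvist (Geach-type) schema ◇^2□^3q → □^1◇^1q.
First-order correspondent: forall x forall y forall z ((x R^2 y & xRz) -> exists w (y R^3 w & zRw)).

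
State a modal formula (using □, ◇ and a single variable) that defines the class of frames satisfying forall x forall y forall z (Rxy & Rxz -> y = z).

The condition is partial functionality. The CD schema ◇ψ → □ψ defines it.
Suppose ◇ψ→□ψ is valid. Take Rxy, Rxz and set V(ψ)={y}. Then ◇ψ at x, so □ψ at x, so ψ at z, i.e. z=y.

◇ψ → □ψ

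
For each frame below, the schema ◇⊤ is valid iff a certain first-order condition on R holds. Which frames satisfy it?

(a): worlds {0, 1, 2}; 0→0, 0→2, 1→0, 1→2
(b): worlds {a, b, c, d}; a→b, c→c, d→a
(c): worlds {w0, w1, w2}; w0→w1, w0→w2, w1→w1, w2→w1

Frame correspondent (Sahlqvist): ∀x ∃y Rxy — i.e. seriality.
(a): fails — world 2 has no successor.
(b): fails — world b has no successor.
(c): ✓.

(c)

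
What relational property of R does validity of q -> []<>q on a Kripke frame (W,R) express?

Symmetry

This schema is the B axiom.
Its frame correspondent is symmetry — forall x forall y (Rxy -> Ryx).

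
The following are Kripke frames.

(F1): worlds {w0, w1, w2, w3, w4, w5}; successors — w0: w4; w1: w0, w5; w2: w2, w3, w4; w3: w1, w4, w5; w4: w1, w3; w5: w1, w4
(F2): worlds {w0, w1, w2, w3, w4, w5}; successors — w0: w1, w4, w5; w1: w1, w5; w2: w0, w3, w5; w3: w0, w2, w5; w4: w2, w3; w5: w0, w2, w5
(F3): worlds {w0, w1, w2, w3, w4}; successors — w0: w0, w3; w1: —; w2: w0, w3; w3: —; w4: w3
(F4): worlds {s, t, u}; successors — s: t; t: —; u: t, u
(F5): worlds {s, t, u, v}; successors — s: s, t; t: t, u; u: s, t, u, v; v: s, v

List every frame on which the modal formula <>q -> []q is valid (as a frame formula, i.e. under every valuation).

none

Frame correspondent (Sahlqvist): forall x forall y forall z (Rxy & Rxz -> y = z) — i.e. partial functionality.
(F1): fails — w1 sees both w0 and w5.
(F2): fails — w0 sees both w1 and w4.
(F3): fails — w0 sees both w0 and w3.
(F4): fails — u sees both t and u.
(F5): fails — s sees both s and t.
Valid on no frame.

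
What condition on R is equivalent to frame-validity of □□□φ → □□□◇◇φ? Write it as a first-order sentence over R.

∀x ∀z (xR³z → ∃w (xR³w ∧ zR²w))

This is a Sahlqvist (Geach-type) schema ◇^0□^3φ → □^3◇^2φ.
Minimal-valuation argument: fix x; take any y with xR^0y and any z with xR^3z. Set V(φ) to the set of worlds R-reachable from y in exactly 3 steps. Then □^3φ holds at y, so the antecedent holds at x; validity forces ◇^2φ at z, giving a w with zR^2w and yR^3w.
First-order correspondent: ∀x ∀z (xR³z → ∃w (xR³w ∧ zR²w)).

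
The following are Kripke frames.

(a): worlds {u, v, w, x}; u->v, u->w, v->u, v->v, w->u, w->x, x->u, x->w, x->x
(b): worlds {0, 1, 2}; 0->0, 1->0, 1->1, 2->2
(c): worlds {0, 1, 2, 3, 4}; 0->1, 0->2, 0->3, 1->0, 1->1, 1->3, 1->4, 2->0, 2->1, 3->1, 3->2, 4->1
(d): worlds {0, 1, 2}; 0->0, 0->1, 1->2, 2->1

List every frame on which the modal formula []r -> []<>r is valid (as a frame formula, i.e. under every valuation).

(b), (c)

This is the axiom for a generalized confluence (Geach) condition; its first-order frame correspondent is forall x forall z (xRz -> exists w (xRw & zRw)).
(a): fails — uRw but no t with uRt and wRt.
(b): satisfies the condition.
(c): satisfies the condition.
(d): fails — 0R1 but no w with 0Rw and 1Rw.
Valid on: (b), (c).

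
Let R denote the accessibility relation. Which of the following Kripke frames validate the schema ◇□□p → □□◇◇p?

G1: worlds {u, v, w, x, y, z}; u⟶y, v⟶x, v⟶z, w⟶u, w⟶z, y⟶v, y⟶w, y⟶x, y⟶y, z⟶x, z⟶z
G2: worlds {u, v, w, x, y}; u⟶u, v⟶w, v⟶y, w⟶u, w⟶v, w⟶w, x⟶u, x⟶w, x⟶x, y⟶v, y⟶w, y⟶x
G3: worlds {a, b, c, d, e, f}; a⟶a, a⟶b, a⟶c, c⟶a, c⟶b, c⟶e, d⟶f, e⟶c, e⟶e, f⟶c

The schema corresponds to a generalized confluence (Geach) condition: ∀x ∀y ∀z ((xRy ∧ xR²z) → ∃w (yR²w ∧ zR²w)).
G1: fails — uRy, uR²x but no t with yR²t and xR²t.
G2: condition met.
G3: fails — aRa, aR²b but no w with aR²w and bR²w.
Valid on: G2.

G2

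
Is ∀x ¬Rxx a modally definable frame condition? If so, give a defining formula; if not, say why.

Modal frame validity is preserved under surjective bounded morphisms.
The 2-cycle (worlds a,b with a→b→a) is irreflexive, and the map sending every world to a single reflexive point • is a surjective bounded morphism (forth: every edge maps to (•,•); back: every world has a successor). So any modal formula valid on the 2-cycle is also valid on the reflexive point, which is not irreflexive.
Hence irreflexivity is not modally definable.

No — not modally definable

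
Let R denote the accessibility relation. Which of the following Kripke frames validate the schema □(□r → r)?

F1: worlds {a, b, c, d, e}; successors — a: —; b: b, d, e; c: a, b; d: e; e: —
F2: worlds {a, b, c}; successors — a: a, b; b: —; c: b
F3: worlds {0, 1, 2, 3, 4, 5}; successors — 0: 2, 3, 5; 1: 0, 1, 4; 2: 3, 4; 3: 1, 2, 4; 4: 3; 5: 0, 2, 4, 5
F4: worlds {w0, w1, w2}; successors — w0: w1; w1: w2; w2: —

none

This is the axiom for shift-reflexivity; its first-order frame correspondent is ∀x ∀y (Rxy → Ryy).
F1: fails — Rbe but not Ree.
F2: fails — Rab but not Rbb.
F3: fails — R10 but not R00.
F4: fails — Rw1w2 but not Rw2w2.
Valid on no frame.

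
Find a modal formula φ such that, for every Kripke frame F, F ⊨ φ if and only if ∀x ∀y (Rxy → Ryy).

□(□q → q)

A defining formula is □(□q → q) (the T□ axiom).
Suppose □(□q→q) is valid. Take Rxy and set V(q)={w : Ryw}. Then at y, □q holds; since □(□q→q) at x, □q→q at y, so q at y, i.e. Ryy.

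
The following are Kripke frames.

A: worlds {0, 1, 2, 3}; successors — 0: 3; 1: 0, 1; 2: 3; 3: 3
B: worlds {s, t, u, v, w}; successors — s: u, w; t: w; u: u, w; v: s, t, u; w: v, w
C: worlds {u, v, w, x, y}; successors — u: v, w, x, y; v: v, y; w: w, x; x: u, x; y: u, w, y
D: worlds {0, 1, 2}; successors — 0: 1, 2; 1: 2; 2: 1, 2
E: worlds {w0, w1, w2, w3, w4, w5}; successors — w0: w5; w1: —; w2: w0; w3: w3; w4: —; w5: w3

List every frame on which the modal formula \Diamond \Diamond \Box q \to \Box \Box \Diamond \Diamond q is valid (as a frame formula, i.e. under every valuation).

D, E

The schema corresponds to a generalized confluence (Geach) condition: \forall x \forall y \forall z ((x R^2 y \wedge x R^2 z) \to \exists w (yRw \wedge z R^2 w)).
A: fails — 1R²1, 1R²0 but no w with 1Rw and 0R²w.
B: fails — wR²v, wR²t but no w* with vRw* and tR²w*.
C: fails — uR²v, uR²w but no t with vRt and wR²t.
D: condition met.
E: condition met.
Valid on: D, E.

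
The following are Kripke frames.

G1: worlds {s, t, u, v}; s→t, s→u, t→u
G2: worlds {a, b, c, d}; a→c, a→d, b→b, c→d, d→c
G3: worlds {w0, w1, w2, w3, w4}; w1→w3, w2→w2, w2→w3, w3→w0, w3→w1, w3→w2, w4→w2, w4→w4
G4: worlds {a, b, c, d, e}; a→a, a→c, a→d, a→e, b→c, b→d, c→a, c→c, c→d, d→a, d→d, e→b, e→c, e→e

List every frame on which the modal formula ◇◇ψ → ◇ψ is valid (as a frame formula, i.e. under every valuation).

G1

Frame correspondent (Sahlqvist): ∀x ∀y (xR²y → ∃w (y = w ∧ xRw)) — i.e. a generalized confluence (Geach) condition.
G1: satisfies the condition.
G2: fails — cR²c but no w with c=w and cRw.
G3: fails — w1R²w0 but no w with w0=w and w1Rw.
G4: fails — aR²b but no w with b=w and aRw.
Valid on: G1.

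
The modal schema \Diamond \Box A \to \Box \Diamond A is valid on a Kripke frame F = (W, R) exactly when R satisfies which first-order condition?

convergence

Suppose ◇□A→□◇A is valid. Take Rxy, Rxz and set V(A)={w : Ryw}. Then □A at y so ◇□A at x, so □◇A at x, so ◇A at z, giving w with Rzw and Ryw.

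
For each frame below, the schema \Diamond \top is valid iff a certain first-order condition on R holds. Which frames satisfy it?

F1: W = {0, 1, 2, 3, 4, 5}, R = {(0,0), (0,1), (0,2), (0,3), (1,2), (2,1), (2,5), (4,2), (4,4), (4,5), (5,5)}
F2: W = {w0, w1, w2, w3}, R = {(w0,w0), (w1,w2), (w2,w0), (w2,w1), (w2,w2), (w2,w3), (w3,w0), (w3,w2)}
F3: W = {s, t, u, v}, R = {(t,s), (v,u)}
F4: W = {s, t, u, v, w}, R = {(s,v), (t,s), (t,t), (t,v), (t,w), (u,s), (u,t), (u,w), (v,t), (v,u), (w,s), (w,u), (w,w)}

The schema corresponds to seriality: \forall x \exists y Rxy.
F1: fails — world 3 has no successor.
F2: holds.
F3: fails — world s has no successor.
F4: holds.
Valid on: F2, F4.

F2, F4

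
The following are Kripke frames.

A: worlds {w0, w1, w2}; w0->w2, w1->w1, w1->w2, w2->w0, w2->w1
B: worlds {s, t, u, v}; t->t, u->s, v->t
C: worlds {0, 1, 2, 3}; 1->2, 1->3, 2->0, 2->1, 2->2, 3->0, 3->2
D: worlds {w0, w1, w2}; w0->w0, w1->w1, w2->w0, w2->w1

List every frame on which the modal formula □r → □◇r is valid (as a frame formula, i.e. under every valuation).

Frame correspondent (Sahlqvist): ∀x ∀z (xRz → ∃w (xRw ∧ zRw)) — i.e. a generalized confluence (Geach) condition.
A: fails — w0Rw2 but no w with w0Rw and w2Rw.
B: fails — uRs but no w with uRw and sRw.
C: fails — 2R0 but no w with 2Rw and 0Rw.
D: condition met.

D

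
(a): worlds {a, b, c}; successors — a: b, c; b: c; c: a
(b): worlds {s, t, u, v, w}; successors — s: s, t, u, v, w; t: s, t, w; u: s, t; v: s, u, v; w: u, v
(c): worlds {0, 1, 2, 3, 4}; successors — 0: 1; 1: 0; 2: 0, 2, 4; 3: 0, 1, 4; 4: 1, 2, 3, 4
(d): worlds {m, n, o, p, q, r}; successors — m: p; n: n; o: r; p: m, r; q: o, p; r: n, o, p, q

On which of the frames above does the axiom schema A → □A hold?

none

Frame correspondent (Sahlqvist): ∀x ∀z (xRz → ∃w (x = w ∧ z = w)) — i.e. a generalized confluence (Geach) condition.
(a): fails — aRb but a ≠ b.
(b): fails — sRt but s ≠ t.
(c): fails — 0R1 but 0 ≠ 1.
(d): fails — mRp but m ≠ p.
Valid on no frame.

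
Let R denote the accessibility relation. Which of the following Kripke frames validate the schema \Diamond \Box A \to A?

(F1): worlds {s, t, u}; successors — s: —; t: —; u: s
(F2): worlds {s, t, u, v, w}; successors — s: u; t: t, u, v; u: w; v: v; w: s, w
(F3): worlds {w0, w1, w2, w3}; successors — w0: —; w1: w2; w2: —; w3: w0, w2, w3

none

Frame correspondent (Sahlqvist): \forall x \forall y (Rxy \to Ryx) — i.e. symmetry.
(F1): fails — Rus but not Rsu.
(F2): fails — Rtv but not Rvt.
(F3): fails — Rw1w2 but not Rw2w1.
Valid on no frame.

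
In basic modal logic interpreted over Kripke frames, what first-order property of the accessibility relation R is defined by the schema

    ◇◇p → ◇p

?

This schema is equivalent to the 4 axiom □p → □□p.
It corresponds to transitivity: ∀x ∀y ∀z (Rxy ∧ Ryz → Rxz).

Transitivity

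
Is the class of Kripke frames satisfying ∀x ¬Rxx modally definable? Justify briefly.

Not modally definable

Any modally definable frame class is closed under surjective bounded morphisms.
The 3-cycle (worlds 0,1,2 with 0→1→2→0) is irreflexive, and the map sending every world to a single reflexive point • is a surjective bounded morphism (forth: every edge maps to (•,•); back: every world has a successor). So any modal formula valid on the 3-cycle is also valid on the reflexive point, which is not irreflexive.
Hence irreflexivity is not modally definable.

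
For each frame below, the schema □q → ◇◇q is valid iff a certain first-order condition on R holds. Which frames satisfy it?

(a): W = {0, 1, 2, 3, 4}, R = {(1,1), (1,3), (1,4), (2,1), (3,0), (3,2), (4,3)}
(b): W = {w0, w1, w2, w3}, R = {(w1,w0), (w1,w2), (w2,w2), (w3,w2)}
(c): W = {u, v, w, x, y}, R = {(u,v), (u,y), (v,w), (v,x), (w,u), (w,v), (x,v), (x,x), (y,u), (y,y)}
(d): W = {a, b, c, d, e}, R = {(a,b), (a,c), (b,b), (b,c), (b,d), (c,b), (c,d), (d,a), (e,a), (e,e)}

(c)

Frame correspondent (Sahlqvist): ∀x ∃w (xRw ∧ xR²w) — i.e. a generalized confluence (Geach) condition.
(a): fails — at 0 but no w with 0Rw and 0R²w.
(b): fails — at w0 but no w with w0Rw and w0R²w.
(c): ✓.
(d): fails — at d but no w with dRw and dR²w.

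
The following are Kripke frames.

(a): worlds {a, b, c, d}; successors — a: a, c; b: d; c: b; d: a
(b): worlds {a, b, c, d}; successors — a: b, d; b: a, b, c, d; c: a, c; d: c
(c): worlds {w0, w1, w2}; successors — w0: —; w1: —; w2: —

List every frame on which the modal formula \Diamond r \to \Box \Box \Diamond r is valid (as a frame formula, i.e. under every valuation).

Frame correspondent (Sahlqvist): \forall x \forall y \forall z ((xRy \wedge x R^2 z) \to \exists w (y = w \wedge zRw)) — i.e. a generalized confluence (Geach) condition.
(a): fails — aRa, aR²b but no w with a=w and bRw.
(b): fails — aRb, aR²c but no w with b=w and cRw.
(c): satisfies the condition.

(c)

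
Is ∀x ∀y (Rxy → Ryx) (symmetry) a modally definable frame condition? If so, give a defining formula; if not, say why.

Yes, by q → □◇q

The condition is symmetry. A defining modal formula is q → □◇q.
Suppose q→□◇q is valid. Take Rxy and set V(q)={x}. Then q at x, so □◇q at x, so ◇q at y, so some z with Ryz has q; z=x, i.e. Ryx.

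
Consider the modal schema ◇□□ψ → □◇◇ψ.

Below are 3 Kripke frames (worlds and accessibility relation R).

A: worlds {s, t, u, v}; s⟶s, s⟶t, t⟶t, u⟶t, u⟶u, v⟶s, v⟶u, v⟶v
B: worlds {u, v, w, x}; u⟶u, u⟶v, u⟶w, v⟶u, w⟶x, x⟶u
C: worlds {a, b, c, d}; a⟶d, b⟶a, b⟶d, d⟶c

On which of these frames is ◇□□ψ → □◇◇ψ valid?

A, B

The schema corresponds to a generalized confluence (Geach) condition: ∀x ∀y ∀z ((xRy ∧ xRz) → ∃w (yR²w ∧ zR²w)).
A: holds.
B: holds.
C: fails — aRd, aRd but no w with dR²w and dR²w.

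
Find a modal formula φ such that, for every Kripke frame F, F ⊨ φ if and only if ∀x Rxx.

□r → r

This is reflexivity; the standard corresponding axiom is T: □r → r.
Suppose □r→r is valid. At any x set V(r)={w : Rxw}. Then □r holds at x, so r holds at x, i.e. Rxx.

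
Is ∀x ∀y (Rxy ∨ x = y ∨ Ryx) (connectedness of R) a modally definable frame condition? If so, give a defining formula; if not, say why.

Any modally definable frame class is closed under disjoint unions.
Take 2 disjoint single-world reflexive frames: each is trivially connected, but their disjoint union has 2 worlds with no edge between distinct components, so it is not connected.
Hence connectedness of R is not modally definable.

Not definable by any modal formula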